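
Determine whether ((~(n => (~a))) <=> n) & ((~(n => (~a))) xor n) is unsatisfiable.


Truth table over {a, n}:
a | n | φ
---------
False | False | False
True | False | False
False | True | False
True | True | False
Every row is false.

Yes, it is a contradiction.


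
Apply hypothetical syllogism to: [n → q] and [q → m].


Hypothetical syllogism: from (P → Q) and (Q → R), infer (P → R).
Chain the two implications through the shared middle term 'q'.

n → m


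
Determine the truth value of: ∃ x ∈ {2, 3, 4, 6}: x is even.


Evaluate the predicate on each element: 2:T, 3:F, 4:T, 6:T.
Witness x = 2 satisfies the predicate.

T


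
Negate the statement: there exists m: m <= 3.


¬(for all x: φ) = there exists x: ¬φ, and ¬(there exists x: φ) = for all x: ¬φ.
Apply to the existential statement.

for all m: NOT(m <= 3)


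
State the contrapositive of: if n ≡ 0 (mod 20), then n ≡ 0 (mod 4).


The contrapositive of (P → Q) is (¬Q → ¬P); it is logically equivalent to the original.
Here P = 'n ≡ 0 (mod 20)' and Q = 'n ≡ 0 (mod 4)'.

If not (n ≡ 0 (mod 4)), then not (n ≡ 0 (mod 20)).


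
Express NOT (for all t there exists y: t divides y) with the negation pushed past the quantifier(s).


Negation flips each quantifier (∀↔∃) and negates the inner predicate.
¬(for all t there exists y: φ) = there exists t for all y: ¬φ.

there exists t for all y: NOT(t divides y)


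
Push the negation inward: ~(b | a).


De Morgan: the negation of a disjunction is the conjunction of the negations.
Distribute ~ across |, flipping it to &, and negate each literal.

(~b) & (~a)


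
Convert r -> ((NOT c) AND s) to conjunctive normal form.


Step 1: Rewrite r → ((¬c) ∧ s) as ¬r ∨ ((¬c) ∧ s).
Step 2: Distribute ∨ over ∧.

((NOT r) OR (NOT c)) AND ((NOT r) OR s)


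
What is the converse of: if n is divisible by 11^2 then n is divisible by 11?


The converse of (P → Q) is (Q → P). It is not in general equivalent to the original.
Here P = 'n is divisible by 11^2' and Q = 'n is divisible by 11'.

If n is divisible by 11, then n is divisible by 11^2.


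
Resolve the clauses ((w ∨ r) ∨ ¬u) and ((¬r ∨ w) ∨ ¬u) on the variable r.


The clauses contain complementary literals r and ¬r.
Resolution eliminates this pair and disjoins the remaining literals (merging duplicates).

(w ∨ ¬u)


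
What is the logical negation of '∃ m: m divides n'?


¬(∀ x: φ) = ∃ x: ¬φ, and ¬(∃ x: φ) = ∀ x: ¬φ.
Apply to the existential statement.

∀ m: ¬(m divides n)


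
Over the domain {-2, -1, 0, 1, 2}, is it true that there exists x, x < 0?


Evaluate the predicate on each element: -2:T, -1:T, 0:F, 1:F, 2:F.
Witness x = -2 satisfies the predicate.

T


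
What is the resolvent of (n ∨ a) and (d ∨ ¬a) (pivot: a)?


The clauses contain complementary literals a and ¬a.
Resolution eliminates this pair and disjoins the remaining literals (merging duplicates).

(n ∨ d)


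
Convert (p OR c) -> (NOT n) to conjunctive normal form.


Step 1: Rewrite as ¬(p ∨ c) ∨ (¬n) = (¬p ∧ ¬c) ∨ (¬n).
Step 2: Distribute ∨ over ∧.

((NOT p) OR (NOT n)) AND ((NOT c) OR (NOT n))


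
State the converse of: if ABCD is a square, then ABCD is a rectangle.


The converse of (P → Q) is (Q → P). It is not in general equivalent to the original.
Here P = 'ABCD is a square' and Q = 'ABCD is a rectangle'.

If ABCD is a rectangle, then ABCD is a square.


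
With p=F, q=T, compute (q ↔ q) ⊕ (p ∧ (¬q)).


Substitute p=F, q=T:
q ↔ q = T ↔ T = T
¬q = F
p ∧ (¬q) = F ∧ F = F
(q ↔ q) ⊕ (p ∧ (¬q)) = T ⊕ F = T

T


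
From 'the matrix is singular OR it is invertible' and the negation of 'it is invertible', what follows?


Disjunctive syllogism: from (P ∨ Q) and ¬P, infer Q.
One disjunct, 'it is invertible', is ruled out; the other must hold.

the matrix is singular


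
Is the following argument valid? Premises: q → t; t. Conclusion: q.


This is affirming the consequent (fallacy). There exist truth assignments where the premises are all true but the conclusion is false.

Invalid.


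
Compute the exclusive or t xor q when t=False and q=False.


Exclusive or is true when exactly one operand is true.
Substitute: t=False, q=False.
False xor False evaluates to False.

False


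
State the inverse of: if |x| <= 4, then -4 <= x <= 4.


The inverse of (P → Q) is (¬P → ¬Q). It is equivalent to the converse, not to the original.
Here P = '|x| <= 4' and Q = '-4 <= x <= 4'.

If not (|x| <= 4), then not (-4 <= x <= 4).


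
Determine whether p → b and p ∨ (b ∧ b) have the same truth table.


Compare truth tables:
b | p | φ | ψ
-------------
F | F | T | F
T | F | T | T
F | T | F | T
T | T | T | T
They differ at row 1 (b=F, p=F): φ=T but ψ=F.

No, they are not logically equivalent.


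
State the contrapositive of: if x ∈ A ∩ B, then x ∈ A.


The contrapositive of (P → Q) is (¬Q → ¬P); it is logically equivalent to the original.
Here P = 'x ∈ A ∩ B' and Q = 'x ∈ A'.

If not (x ∈ A), then not (x ∈ A ∩ B).


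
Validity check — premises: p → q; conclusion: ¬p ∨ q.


This matches the form of material implication: the conclusion follows in every model of the premises.

Valid.


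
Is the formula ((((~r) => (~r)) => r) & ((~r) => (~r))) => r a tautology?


Build the truth table over {r}:
r | φ
-----
False | True
True | True
Every row evaluates to true.

Yes, it is a tautology.


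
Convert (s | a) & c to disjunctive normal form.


Step 1: Distribute ∧ over ∨: (s ∨ a) ∧ c = (s ∧ c) ∨ (a ∧ c).

(s & c) | (a & c)


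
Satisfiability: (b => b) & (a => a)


Search for a satisfying assignment over {a, b}.
Try a=False, b=False: the formula evaluates to True.
A satisfying assignment exists.

Satisfiable.


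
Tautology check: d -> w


Build the truth table over {d, w}:
d | w | φ
---------
F | F | T
T | F | F
F | T | T
T | T | T
Counterexample at row 2: with d=T, w=F, the formula is F.

No, it is not a tautology.


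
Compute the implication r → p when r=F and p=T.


Implication is false only when antecedent is true and consequent is false.
Substitute: r=F, p=T.
F → T evaluates to T.

T


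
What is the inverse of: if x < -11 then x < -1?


The inverse of (P → Q) is (¬P → ¬Q). It is equivalent to the converse, not to the original.
Here P = 'x < -11' and Q = 'x < -1'.

If not (x < -11), then not (x < -1).


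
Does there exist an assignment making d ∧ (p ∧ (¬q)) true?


Search for a satisfying assignment over {d, p, q}.
Try d=T, p=T, q=F: the formula evaluates to T.
A satisfying assignment exists.

Satisfiable.


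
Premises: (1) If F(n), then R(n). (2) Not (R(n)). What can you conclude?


Modus tollens: from (P → Q) and ¬Q, infer ¬P.
Q = 'R(n)' is denied; since P → Q, P must also fail.

Not (F(n)).


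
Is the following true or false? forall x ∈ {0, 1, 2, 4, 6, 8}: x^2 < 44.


Evaluate the predicate on each element: 0:True, 1:True, 2:True, 4:True, 6:True, 8:False.
Counterexample x = 8 fails the predicate.

False


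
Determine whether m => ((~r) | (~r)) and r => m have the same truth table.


Compare truth tables:
m | r | φ | ψ
-------------
False | False | True | True
True | False | True | True
False | True | True | False
True | True | False | True
They differ at row 3 (m=False, r=True): φ=True but ψ=False.

No, they are not logically equivalent.


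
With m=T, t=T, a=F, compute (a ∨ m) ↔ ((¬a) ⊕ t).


Substitute m=T, t=T, a=F:
a ∨ m = F ∨ T = T
¬a = T
(¬a) ⊕ t = T ⊕ T = F
(a ∨ m) ↔ ((¬a) ⊕ t) = T ↔ F = F

F


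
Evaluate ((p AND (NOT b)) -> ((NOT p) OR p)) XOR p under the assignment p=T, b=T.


Substitute p=T, b=T:
NOT b = F
p AND (NOT b) = T AND F = F
NOT p = F
(NOT p) OR p = F OR T = T
(p AND (NOT b)) -> ((NOT p) OR p) = F -> T = T
((p AND (NOT b)) -> ((NOT p) OR p)) XOR p = T XOR T = F

F


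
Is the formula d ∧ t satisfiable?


Search for a satisfying assignment over {d, t}.
Try d=T, t=T: the formula evaluates to T.
A satisfying assignment exists.

Satisfiable.


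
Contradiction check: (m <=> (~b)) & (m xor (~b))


Truth table over {b, m}:
b | m | φ
---------
False | False | False
True | False | False
False | True | False
True | True | False
Every row is false.

Yes, it is a contradiction.


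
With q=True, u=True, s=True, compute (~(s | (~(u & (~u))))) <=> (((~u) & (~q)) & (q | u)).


Substitute q=True, u=True, s=True:
… (earlier sub-steps elided)
u & (~u) = True & False = False
~(u & (~u)) = True
s | (~(u & (~u))) = True | True = True
~(s | (~(u & (~u)))) = False
~u = False
~q = False
(~u) & (~q) = False & False = False
q | u = True | True = True
((~u) & (~q)) & (q | u) = False & True = False
(~(s | (~(u & (~u))))) <=> (((~u) & (~q)) & (q | u)) = False <=> False = True

True


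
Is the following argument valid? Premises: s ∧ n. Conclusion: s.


This matches the form of conjunction elimination: the conclusion follows in every model of the premises.

Valid.


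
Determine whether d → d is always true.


Build the truth table over {d}:
d | φ
-----
F | T
T | T
Every row evaluates to true.

Yes, it is a tautology.


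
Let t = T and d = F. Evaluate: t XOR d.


Exclusive or is true when exactly one operand is true.
Substitute: t=T, d=F.
T XOR F evaluates to T.

T


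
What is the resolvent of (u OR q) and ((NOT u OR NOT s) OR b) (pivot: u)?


The clauses contain complementary literals u and NOTu.
Resolution eliminates this pair and disjoins the remaining literals (merging duplicates).

((q OR NOT s) OR b)


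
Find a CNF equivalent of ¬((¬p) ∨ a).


Step 1: Apply De Morgan: ¬((¬p) ∨ a) = ¬(¬p) ∧ ¬a.
Step 2: Eliminate any double negations (¬¬X = X).

p ∧ (¬a)


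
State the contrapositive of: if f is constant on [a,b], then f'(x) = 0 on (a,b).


The contrapositive of (P → Q) is (¬Q → ¬P); it is logically equivalent to the original.
Here P = 'f is constant on [a,b]' and Q = 'f'(x) = 0 on (a,b)'.

If not (f'(x) = 0 on (a,b)), then not (f is constant on [a,b]).


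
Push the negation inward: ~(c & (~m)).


De Morgan: the negation of a conjunction is the disjunction of the negations.
Distribute ~ across &, flipping it to |, and negate each literal.

(~c) | m


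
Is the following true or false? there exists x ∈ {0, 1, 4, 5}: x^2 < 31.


Evaluate the predicate on each element: 0:T, 1:T, 4:T, 5:T.
Witness x = 0 satisfies the predicate.

T


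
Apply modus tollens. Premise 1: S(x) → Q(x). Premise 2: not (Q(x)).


Modus tollens: from (P → Q) and ¬Q, infer ¬P.
Q = 'Q(x)' is denied; since P → Q, P must also fail.

Not (S(x)).


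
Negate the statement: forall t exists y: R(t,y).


Negation flips each quantifier (∀↔∃) and negates the inner predicate.
¬(forall t exists y: φ) = exists t forall y: ¬φ.

exists t forall y: ~(R(t,y))


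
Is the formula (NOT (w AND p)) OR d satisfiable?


Search for a satisfying assignment over {d, p, w}.
Try d=F, p=F, w=F: the formula evaluates to T.
A satisfying assignment exists.

Satisfiable.


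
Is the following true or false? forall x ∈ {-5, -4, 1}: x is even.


Evaluate the predicate on each element: -5:False, -4:True, 1:False.
Counterexample x = -5 fails the predicate.

False


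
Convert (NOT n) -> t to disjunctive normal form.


Step 1: Rewrite (¬n) → t as ¬(¬n) ∨ t.
Step 2: Eliminate any double negations (¬¬X = X).

n OR t


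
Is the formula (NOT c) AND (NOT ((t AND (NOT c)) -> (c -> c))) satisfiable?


Check all 4 assignments over {c, t}:
c | t | φ
---------
F | F | F
T | F | F
F | T | F
T | T | F
No assignment makes the formula true.

Unsatisfiable.


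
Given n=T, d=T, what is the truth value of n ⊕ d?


Exclusive or is true when exactly one operand is true.
Substitute: n=T, d=T.
T ⊕ T evaluates to F.

F


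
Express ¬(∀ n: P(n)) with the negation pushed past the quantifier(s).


¬(∀ x: φ) = ∃ x: ¬φ, and ¬(∃ x: φ) = ∀ x: ¬φ.
Apply to the universal statement.

∃ n: ¬(P(n))


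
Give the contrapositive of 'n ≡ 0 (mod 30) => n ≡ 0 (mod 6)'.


The contrapositive of (P → Q) is (¬Q → ¬P); it is logically equivalent to the original.
Here P = 'n ≡ 0 (mod 30)' and Q = 'n ≡ 0 (mod 6)'.

If not (n ≡ 0 (mod 6)), then not (n ≡ 0 (mod 30)).


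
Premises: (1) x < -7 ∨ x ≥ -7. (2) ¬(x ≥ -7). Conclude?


Disjunctive syllogism: from (P ∨ Q) and ¬P, infer Q.
One disjunct, 'x ≥ -7', is ruled out; the other must hold.

x < -7


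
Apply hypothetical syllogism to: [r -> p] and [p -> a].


Hypothetical syllogism: from (P → Q) and (Q → R), infer (P → R).
Chain the two implications through the shared middle term 'p'.

r -> a


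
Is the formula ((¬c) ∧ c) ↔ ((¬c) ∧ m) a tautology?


Build the truth table over {c, m}:
c | m | φ
---------
F | F | T
T | F | T
F | T | F
T | T | T
Counterexample at row 3: with c=F, m=T, the formula is F.

No, it is not a tautology.


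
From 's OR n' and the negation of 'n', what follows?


Disjunctive syllogism: from (P ∨ Q) and ¬P, infer Q.
One disjunct, 'n', is ruled out; the other must hold.

s


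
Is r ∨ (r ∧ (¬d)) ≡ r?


Compare truth tables:
d | r | φ | ψ
-------------
F | F | F | F
T | F | F | F
F | T | T | T
T | T | T | T
The columns φ and ψ agree on every row.

Yes, they are logically equivalent.


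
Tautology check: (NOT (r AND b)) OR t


Build the truth table over {b, r, t}:
b | r | t | φ
-------------
F | F | F | T
T | F | F | T
F | T | F | T
T | T | F | F
F | F | T | T
T | F | T | T
F | T | T | T
T | T | T | T
Counterexample at row 4: with b=T, r=T, t=F, the formula is F.

No, it is not a tautology.


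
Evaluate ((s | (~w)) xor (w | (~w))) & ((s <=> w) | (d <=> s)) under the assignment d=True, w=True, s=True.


Substitute d=True, w=True, s=True:
~w = False
s | (~w) = True | False = True
~w = False
w | (~w) = True | False = True
(s | (~w)) xor (w | (~w)) = True xor True = False
s <=> w = True <=> True = True
d <=> s = True <=> True = True
(s <=> w) | (d <=> s) = True | True = True
((s | (~w)) xor (w | (~w))) & ((s <=> w) | (d <=> s)) = False & True = False

False


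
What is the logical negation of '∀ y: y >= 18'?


¬(∀ x: φ) = ∃ x: ¬φ, and ¬(∃ x: φ) = ∀ x: ¬φ.
Apply to the universal statement.

∃ y: ¬(y >= 18)


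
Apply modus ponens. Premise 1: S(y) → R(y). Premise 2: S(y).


Modus ponens: from (P → Q) and P, infer Q.
P = 'S(y)' is asserted, and P → Q holds, so Q follows.

R(y).


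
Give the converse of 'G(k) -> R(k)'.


The converse of (P → Q) is (Q → P). It is not in general equivalent to the original.
Here P = 'G(k)' and Q = 'R(k)'.

If R(k), then G(k).


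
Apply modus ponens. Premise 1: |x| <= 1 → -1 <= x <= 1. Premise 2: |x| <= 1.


Modus ponens: from (P → Q) and P, infer Q.
P = '|x| <= 1' is asserted, and P → Q holds, so Q follows.

-1 <= x <= 1.


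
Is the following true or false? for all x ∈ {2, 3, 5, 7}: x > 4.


Evaluate the predicate on each element: 2:F, 3:F, 5:T, 7:T.
Counterexample x = 2 fails the predicate.

F


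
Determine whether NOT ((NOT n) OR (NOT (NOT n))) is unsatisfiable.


Truth table over {n}:
n | φ
-----
F | F
T | F
Every row is false.

Yes, it is a contradiction.


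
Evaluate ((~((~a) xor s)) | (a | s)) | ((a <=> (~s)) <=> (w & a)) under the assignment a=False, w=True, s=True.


Substitute a=False, w=True, s=True:
~a = True
(~a) xor s = True xor True = False
~((~a) xor s) = True
a | s = False | True = True
(~((~a) xor s)) | (a | s) = True | True = True
~s = False
a <=> (~s) = False <=> False = True
w & a = True & False = False
(a <=> (~s)) <=> (w & a) = True <=> False = False
((~((~a) xor s)) | (a | s)) | ((a <=> (~s)) <=> (w & a)) = True | False = True

True


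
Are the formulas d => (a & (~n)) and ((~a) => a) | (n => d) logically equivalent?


Compare truth tables:
a | d | n | φ | ψ
-----------------
False | False | False | True | True
True | False | False | True | True
False | True | False | False | True
True | True | False | True | True
False | False | True | True | False
True | False | True | True | True
False | True | True | False | True
True | True | True | False | True
They differ at row 3 (a=False, d=True, n=False): φ=False but ψ=True.

No, they are not logically equivalent.


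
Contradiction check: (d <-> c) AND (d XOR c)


Truth table over {c, d}:
c | d | φ
---------
F | F | F
T | F | F
F | T | F
T | T | F
Every row is false.

Yes, it is a contradiction.


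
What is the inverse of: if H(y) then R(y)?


The inverse of (P → Q) is (¬P → ¬Q). It is equivalent to the converse, not to the original.
Here P = 'H(y)' and Q = 'R(y)'.

If not (H(y)), then not (R(y)).


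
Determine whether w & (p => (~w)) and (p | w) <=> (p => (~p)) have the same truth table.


Compare truth tables:
p | w | φ | ψ
-------------
False | False | False | False
True | False | False | False
False | True | True | True
True | True | False | False
The columns φ and ψ agree on every row.

Yes, they are logically equivalent.


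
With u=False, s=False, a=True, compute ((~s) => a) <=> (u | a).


Substitute u=False, s=False, a=True:
~s = True
(~s) => a = True => True = True
u | a = False | True = True
((~s) => a) <=> (u | a) = True <=> True = True

True


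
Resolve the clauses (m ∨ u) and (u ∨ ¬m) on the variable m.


The clauses contain complementary literals m and ¬m.
Resolution eliminates this pair and disjoins the remaining literals (merging duplicates).

u


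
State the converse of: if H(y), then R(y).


The converse of (P → Q) is (Q → P). It is not in general equivalent to the original.
Here P = 'H(y)' and Q = 'R(y)'.

If R(y), then H(y).


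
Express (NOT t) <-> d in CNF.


Step 1: Rewrite (¬t) ↔ d as ((¬t) → d) ∧ (d → (¬t)).
Step 2: Rewrite each implication as a disjunction.
Step 3: Eliminate any double negations (¬¬X = X).

(t OR d) AND ((NOT d) OR (NOT t))


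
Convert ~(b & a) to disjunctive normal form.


Step 1: Apply De Morgan: ¬(b ∧ a) = ¬b ∨ ¬a.

(~b) | (~a)


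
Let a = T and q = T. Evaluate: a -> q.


Implication is false only when antecedent is true and consequent is false.
Substitute: a=T, q=T.
T -> T evaluates to T.

T


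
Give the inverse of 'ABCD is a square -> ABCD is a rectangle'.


The inverse of (P → Q) is (¬P → ¬Q). It is equivalent to the converse, not to the original.
Here P = 'ABCD is a square' and Q = 'ABCD is a rectangle'.

If not (ABCD is a square), then not (ABCD is a rectangle).


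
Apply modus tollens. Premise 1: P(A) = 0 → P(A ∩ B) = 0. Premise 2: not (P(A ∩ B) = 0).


Modus tollens: from (P → Q) and ¬Q, infer ¬P.
Q = 'P(A ∩ B) = 0' is denied; since P → Q, P must also fail.

Not (P(A) = 0).


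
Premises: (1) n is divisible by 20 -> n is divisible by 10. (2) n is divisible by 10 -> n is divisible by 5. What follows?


Hypothetical syllogism: from (P → Q) and (Q → R), infer (P → R).
Chain the two implications through the shared middle term 'n is divisible by 10'.

n is divisible by 20 -> n is divisible by 5


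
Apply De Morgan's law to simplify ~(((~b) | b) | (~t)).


De Morgan: the negation of a disjunction is the conjunction of the negations.
Distribute ~ across |, flipping it to &, and negate each literal.

(b & (~b)) & t


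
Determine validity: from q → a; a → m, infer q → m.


This matches the form of hypothetical syllogism: the conclusion follows in every model of the premises.

Valid.


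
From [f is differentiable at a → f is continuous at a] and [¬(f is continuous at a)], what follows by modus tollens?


Modus tollens: from (P → Q) and ¬Q, infer ¬P.
Q = 'f is continuous at a' is denied; since P → Q, P must also fail.

Not (f is differentiable at a).


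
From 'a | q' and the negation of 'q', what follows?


Disjunctive syllogism: from (P ∨ Q) and ¬P, infer Q.
One disjunct, 'q', is ruled out; the other must hold.

a


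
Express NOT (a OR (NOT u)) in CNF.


Step 1: Apply De Morgan: ¬(a ∨ (¬u)) = ¬a ∧ ¬(¬u).
Step 2: Eliminate any double negations (¬¬X = X).

(NOT a) AND u


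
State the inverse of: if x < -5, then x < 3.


The inverse of (P → Q) is (¬P → ¬Q). It is equivalent to the converse, not to the original.
Here P = 'x < -5' and Q = 'x < 3'.

If not (x < -5), then not (x < 3).


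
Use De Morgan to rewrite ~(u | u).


De Morgan: the negation of a disjunction is the conjunction of the negations.
Distribute ~ across |, flipping it to &, and negate each literal.

(~u) & (~u)


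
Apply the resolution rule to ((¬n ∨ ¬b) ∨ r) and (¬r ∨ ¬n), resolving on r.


The clauses contain complementary literals r and ¬r.
Resolution eliminates this pair and disjoins the remaining literals (merging duplicates).

(¬n ∨ ¬b)


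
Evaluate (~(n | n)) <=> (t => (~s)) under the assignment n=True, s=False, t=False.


Substitute n=True, s=False, t=False:
n | n = True | True = True
~(n | n) = False
~s = True
t => (~s) = False => True = True
(~(n | n)) <=> (t => (~s)) = False <=> True = False

False


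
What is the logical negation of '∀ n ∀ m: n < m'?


Negation flips each quantifier (∀↔∃) and negates the inner predicate.
¬(∀ n ∀ m: φ) = ∃ n ∃ m: ¬φ.

∃ n ∃ m: ¬(n < m)


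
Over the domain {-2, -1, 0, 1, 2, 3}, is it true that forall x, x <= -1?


Evaluate the predicate on each element: -2:True, -1:True, 0:False, 1:False, 2:False, 3:False.
Counterexample x = 0 fails the predicate.

False


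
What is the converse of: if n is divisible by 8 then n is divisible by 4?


The converse of (P → Q) is (Q → P). It is not in general equivalent to the original.
Here P = 'n is divisible by 8' and Q = 'n is divisible by 4'.

If n is divisible by 4, then n is divisible by 8.


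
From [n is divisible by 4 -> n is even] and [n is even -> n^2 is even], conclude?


Hypothetical syllogism: from (P → Q) and (Q → R), infer (P → R).
Chain the two implications through the shared middle term 'n is even'.

n is divisible by 4 -> n^2 is even


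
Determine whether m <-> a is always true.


Build the truth table over {a, m}:
a | m | φ
---------
F | F | T
T | F | F
F | T | F
T | T | T
Counterexample at row 2: with a=T, m=F, the formula is F.

No, it is not a tautology.


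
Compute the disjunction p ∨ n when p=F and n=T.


Disjunction is false only when both operands are false.
Substitute: p=F, n=T.
F ∨ T evaluates to T.

T


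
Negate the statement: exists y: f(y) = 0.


¬(forall x: φ) = exists x: ¬φ, and ¬(exists x: φ) = forall x: ¬φ.
Apply to the existential statement.

forall y: ~(f(y) = 0)


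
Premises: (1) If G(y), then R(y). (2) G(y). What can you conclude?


Modus ponens: from (P → Q) and P, infer Q.
P = 'G(y)' is asserted, and P → Q holds, so Q follows.

R(y).


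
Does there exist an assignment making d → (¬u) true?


Search for a satisfying assignment over {d, u}.
Try d=F, u=F: the formula evaluates to T.
A satisfying assignment exists.

Satisfiable.


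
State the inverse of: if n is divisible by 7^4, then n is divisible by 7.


The inverse of (P → Q) is (¬P → ¬Q). It is equivalent to the converse, not to the original.
Here P = 'n is divisible by 7^4' and Q = 'n is divisible by 7'.

If not (n is divisible by 7^4), then not (n is divisible by 7).


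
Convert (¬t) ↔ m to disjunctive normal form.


Step 1: (¬t) ↔ m is true exactly when both agree: ((¬t) ∧ m) ∨ (¬(¬t) ∧ ¬m).
Step 2: Eliminate any double negations (¬¬X = X).

((¬t) ∧ m) ∨ (t ∧ (¬m))


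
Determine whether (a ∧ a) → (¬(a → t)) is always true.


Build the truth table over {a, t}:
a | t | φ
---------
F | F | T
T | F | T
F | T | T
T | T | F
Counterexample at row 4: with a=T, t=T, the formula is F.

No, it is not a tautology.


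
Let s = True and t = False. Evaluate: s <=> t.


Biconditional is true when both operands have the same truth value.
Substitute: s=True, t=False.
True <=> False evaluates to False.

False


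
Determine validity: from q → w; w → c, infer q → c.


This matches the form of hypothetical syllogism: the conclusion follows in every model of the premises.

Valid.


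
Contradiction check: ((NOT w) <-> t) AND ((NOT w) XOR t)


Truth table over {t, w}:
t | w | φ
---------
F | F | F
T | F | F
F | T | F
T | T | F
Every row is false.

Yes, it is a contradiction.


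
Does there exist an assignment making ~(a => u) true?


Search for a satisfying assignment over {a, u}.
Try a=True, u=False: the formula evaluates to True.
A satisfying assignment exists.

Satisfiable.


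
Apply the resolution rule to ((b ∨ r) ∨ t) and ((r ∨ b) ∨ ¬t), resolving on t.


The clauses contain complementary literals t and ¬t.
Resolution eliminates this pair and disjoins the remaining literals (merging duplicates).

(r ∨ b)


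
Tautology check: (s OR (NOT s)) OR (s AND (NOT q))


Build the truth table over {q, s}:
q | s | φ
---------
F | F | T
T | F | T
F | T | T
T | T | T
Every row evaluates to true.

Yes, it is a tautology.


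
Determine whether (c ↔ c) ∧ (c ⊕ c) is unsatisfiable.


Truth table over {c}:
c | φ
-----
F | F
T | F
Every row is false.

Yes, it is a contradiction.


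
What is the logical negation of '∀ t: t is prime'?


¬(∀ x: φ) = ∃ x: ¬φ, and ¬(∃ x: φ) = ∀ x: ¬φ.
Apply to the universal statement.

∃ t: ¬(t is prime)


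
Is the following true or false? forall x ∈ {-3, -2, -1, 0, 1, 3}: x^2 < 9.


Evaluate the predicate on each element: -3:False, -2:True, -1:True, 0:True, 1:True, 3:False.
Counterexample x = -3 fails the predicate.

False


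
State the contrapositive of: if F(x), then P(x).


The contrapositive of (P → Q) is (¬Q → ¬P); it is logically equivalent to the original.
Here P = 'F(x)' and Q = 'P(x)'.

If not (P(x)), then not (F(x)).


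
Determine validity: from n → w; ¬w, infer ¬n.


This matches the form of modus tollens: the conclusion follows in every model of the premises.

Valid.


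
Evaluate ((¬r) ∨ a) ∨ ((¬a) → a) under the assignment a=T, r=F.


Substitute a=T, r=F:
¬r = T
(¬r) ∨ a = T ∨ T = T
¬a = F
(¬a) → a = F → T = T
((¬r) ∨ a) ∨ ((¬a) → a) = T ∨ T = T

T


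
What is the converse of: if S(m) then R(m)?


The converse of (P → Q) is (Q → P). It is not in general equivalent to the original.
Here P = 'S(m)' and Q = 'R(m)'.

If R(m), then S(m).


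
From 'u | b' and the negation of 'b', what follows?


Disjunctive syllogism: from (P ∨ Q) and ¬P, infer Q.
One disjunct, 'b', is ruled out; the other must hold.

u


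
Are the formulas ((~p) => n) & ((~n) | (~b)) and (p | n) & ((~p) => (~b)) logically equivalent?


Compare truth tables:
b | n | p | φ | ψ
-----------------
False | False | False | False | False
True | False | False | False | False
False | True | False | True | True
True | True | False | False | False
False | False | True | True | True
True | False | True | True | True
False | True | True | True | True
True | True | True | False | True
They differ at row 8 (b=True, n=True, p=True): φ=False but ψ=True.

No, they are not logically equivalent.


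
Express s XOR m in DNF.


Step 1: s ⊕ m is true exactly when they disagree: (s ∧ ¬m) ∨ (¬s ∧ m).

(s AND (NOT m)) OR ((NOT s) AND m)


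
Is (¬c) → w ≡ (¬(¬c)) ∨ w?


Compare truth tables:
c | w | φ | ψ
-------------
F | F | F | F
T | F | T | T
F | T | T | T
T | T | T | T
The columns φ and ψ agree on every row.

Yes, they are logically equivalent.


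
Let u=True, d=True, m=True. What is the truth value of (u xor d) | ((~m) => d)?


Substitute u=True, d=True, m=True:
u xor d = True xor True = False
~m = False
(~m) => d = False => True = True
(u xor d) | ((~m) => d) = False | True = True

True


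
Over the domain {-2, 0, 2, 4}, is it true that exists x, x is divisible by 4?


Evaluate the predicate on each element: -2:False, 0:True, 2:False, 4:True.
Witness x = 0 satisfies the predicate.

True


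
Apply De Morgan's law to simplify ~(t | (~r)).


De Morgan: the negation of a disjunction is the conjunction of the negations.
Distribute ~ across |, flipping it to &, and negate each literal.

(~t) & r


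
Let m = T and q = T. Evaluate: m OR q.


Disjunction is false only when both operands are false.
Substitute: m=T, q=T.
T OR T evaluates to T.

T


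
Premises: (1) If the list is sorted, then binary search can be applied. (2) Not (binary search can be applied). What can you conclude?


Modus tollens: from (P → Q) and ¬Q, infer ¬P.
Q = 'binary search can be applied' is denied; since P → Q, P must also fail.

Not (the list is sorted).


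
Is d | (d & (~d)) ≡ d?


Compare truth tables:
d | φ | ψ
---------
False | False | False
True | True | True
The columns φ and ψ agree on every row.

Yes, they are logically equivalent.


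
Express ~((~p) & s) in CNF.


Step 1: Apply De Morgan: ¬((¬p) ∧ s) = ¬(¬p) ∨ ¬s.
Step 2: Eliminate any double negations (¬¬X = X).

p | (~s)


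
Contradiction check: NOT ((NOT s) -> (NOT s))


Truth table over {s}:
s | φ
-----
F | F
T | F
Every row is false.

Yes, it is a contradiction.


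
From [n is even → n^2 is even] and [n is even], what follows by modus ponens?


Modus ponens: from (P → Q) and P, infer Q.
P = 'n is even' is asserted, and P → Q holds, so Q follows.

n^2 is even.


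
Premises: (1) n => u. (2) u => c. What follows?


Hypothetical syllogism: from (P → Q) and (Q → R), infer (P → R).
Chain the two implications through the shared middle term 'u'.

n => c


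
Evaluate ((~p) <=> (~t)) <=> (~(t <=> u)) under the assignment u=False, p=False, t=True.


Substitute u=False, p=False, t=True:
~p = True
~t = False
(~p) <=> (~t) = True <=> False = False
t <=> u = True <=> False = False
~(t <=> u) = True
((~p) <=> (~t)) <=> (~(t <=> u)) = False <=> True = False

False


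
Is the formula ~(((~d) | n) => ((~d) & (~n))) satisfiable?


Search for a satisfying assignment over {d, n}.
Try d=False, n=True: the formula evaluates to True.
A satisfying assignment exists.

Satisfiable.


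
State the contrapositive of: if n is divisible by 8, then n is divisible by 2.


The contrapositive of (P → Q) is (¬Q → ¬P); it is logically equivalent to the original.
Here P = 'n is divisible by 8' and Q = 'n is divisible by 2'.

If not (n is divisible by 2), then not (n is divisible by 8).


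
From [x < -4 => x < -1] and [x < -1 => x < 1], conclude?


Hypothetical syllogism: from (P → Q) and (Q → R), infer (P → R).
Chain the two implications through the shared middle term 'x < -1'.

x < -4 => x < 1


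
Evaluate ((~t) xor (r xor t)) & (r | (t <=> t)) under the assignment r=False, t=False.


Substitute r=False, t=False:
~t = True
r xor t = False xor False = False
(~t) xor (r xor t) = True xor False = True
t <=> t = False <=> False = True
r | (t <=> t) = False | True = True
((~t) xor (r xor t)) & (r | (t <=> t)) = True & True = True

True


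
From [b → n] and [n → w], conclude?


Hypothetical syllogism: from (P → Q) and (Q → R), infer (P → R).
Chain the two implications through the shared middle term 'n'.

b → w


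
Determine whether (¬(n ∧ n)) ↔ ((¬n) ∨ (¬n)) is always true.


Build the truth table over {n}:
n | φ
-----
F | T
T | T
Every row evaluates to true.

Yes, it is a tautology.


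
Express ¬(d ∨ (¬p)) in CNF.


Step 1: Apply De Morgan: ¬(d ∨ (¬p)) = ¬d ∧ ¬(¬p).
Step 2: Eliminate any double negations (¬¬X = X).

(¬d) ∧ p


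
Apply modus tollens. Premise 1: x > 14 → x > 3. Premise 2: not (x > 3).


Modus tollens: from (P → Q) and ¬Q, infer ¬P.
Q = 'x > 3' is denied; since P → Q, P must also fail.

Not (x > 14).


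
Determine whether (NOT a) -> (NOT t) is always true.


Build the truth table over {a, t}:
a | t | φ
---------
F | F | T
T | F | T
F | T | F
T | T | T
Counterexample at row 3: with a=F, t=T, the formula is F.

No, it is not a tautology.


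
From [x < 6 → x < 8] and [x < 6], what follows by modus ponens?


Modus ponens: from (P → Q) and P, infer Q.
P = 'x < 6' is asserted, and P → Q holds, so Q follows.

x < 8.


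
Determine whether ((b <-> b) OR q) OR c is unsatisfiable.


Truth table over {b, c, q}:
b | c | q | φ
-------------
F | F | F | T
T | F | F | T
F | T | F | T
T | T | F | T
F | F | T | T
T | F | T | T
F | T | T | T
T | T | T | T
Satisfying assignment at row 1: b=F, c=F, q=F gives T.

No, it is not a contradiction.


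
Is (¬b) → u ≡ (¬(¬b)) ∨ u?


Compare truth tables:
b | u | φ | ψ
-------------
F | F | F | F
T | F | T | T
F | T | T | T
T | T | T | T
The columns φ and ψ agree on every row.

Yes, they are logically equivalent.


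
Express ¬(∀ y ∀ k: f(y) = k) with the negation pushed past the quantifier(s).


Negation flips each quantifier (∀↔∃) and negates the inner predicate.
¬(∀ y ∀ k: φ) = ∃ y ∃ k: ¬φ.

∃ y ∃ k: ¬(f(y) = k)


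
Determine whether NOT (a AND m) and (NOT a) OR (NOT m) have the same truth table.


Compare truth tables:
a | m | φ | ψ
-------------
F | F | T | T
T | F | T | T
F | T | T | T
T | T | F | F
The columns φ and ψ agree on every row.

Yes, they are logically equivalent.


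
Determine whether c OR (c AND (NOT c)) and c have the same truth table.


Compare truth tables:
c | φ | ψ
---------
F | F | F
T | T | T
The columns φ and ψ agree on every row.

Yes, they are logically equivalent.


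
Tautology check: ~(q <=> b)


Build the truth table over {b, q}:
b | q | φ
---------
False | False | False
True | False | True
False | True | True
True | True | False
Counterexample at row 1: with b=False, q=False, the formula is False.

No, it is not a tautology.


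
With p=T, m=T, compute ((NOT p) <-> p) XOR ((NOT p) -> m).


Substitute p=T, m=T:
NOT p = F
(NOT p) <-> p = F <-> T = F
NOT p = F
(NOT p) -> m = F -> T = T
((NOT p) <-> p) XOR ((NOT p) -> m) = F XOR T = T

T


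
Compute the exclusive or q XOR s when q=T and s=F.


Exclusive or is true when exactly one operand is true.
Substitute: q=T, s=F.
T XOR F evaluates to T.

T


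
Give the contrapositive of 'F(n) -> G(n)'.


The contrapositive of (P → Q) is (¬Q → ¬P); it is logically equivalent to the original.
Here P = 'F(n)' and Q = 'G(n)'.

If not (G(n)), then not (F(n)).


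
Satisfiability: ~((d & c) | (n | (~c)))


Search for a satisfying assignment over {c, d, n}.
Try c=True, d=False, n=False: the formula evaluates to True.
A satisfying assignment exists.

Satisfiable.


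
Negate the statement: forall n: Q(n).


¬(forall x: φ) = exists x: ¬φ, and ¬(exists x: φ) = forall x: ¬φ.
Apply to the universal statement.

exists n: ~(Q(n))


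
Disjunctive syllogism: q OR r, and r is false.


Disjunctive syllogism: from (P ∨ Q) and ¬P, infer Q.
One disjunct, 'r', is ruled out; the other must hold.

q


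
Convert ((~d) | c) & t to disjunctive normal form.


Step 1: Distribute ∧ over ∨: ((¬d) ∨ c) ∧ t = ((¬d) ∧ t) ∨ (c ∧ t).

((~d) & t) | (c & t)


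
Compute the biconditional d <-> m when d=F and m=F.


Biconditional is true when both operands have the same truth value.
Substitute: d=F, m=F.
F <-> F evaluates to T.

T


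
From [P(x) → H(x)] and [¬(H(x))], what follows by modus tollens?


Modus tollens: from (P → Q) and ¬Q, infer ¬P.
Q = 'H(x)' is denied; since P → Q, P must also fail.

Not (P(x)).


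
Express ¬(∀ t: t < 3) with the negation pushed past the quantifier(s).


¬(∀ x: φ) = ∃ x: ¬φ, and ¬(∃ x: φ) = ∀ x: ¬φ.
Apply to the universal statement.

∃ t: ¬(t < 3)


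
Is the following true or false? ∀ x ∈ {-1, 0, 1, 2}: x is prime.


Evaluate the predicate on each element: -1:F, 0:F, 1:F, 2:T.
Counterexample x = -1 fails the predicate.

F


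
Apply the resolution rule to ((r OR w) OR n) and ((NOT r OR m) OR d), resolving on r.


The clauses contain complementary literals r and NOTr.
Resolution eliminates this pair and disjoins the remaining literals (merging duplicates).

(((w OR n) OR d) OR m)


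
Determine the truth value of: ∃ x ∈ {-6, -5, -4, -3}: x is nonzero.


Evaluate the predicate on each element: -6:T, -5:T, -4:T, -3:T.
Witness x = -6 satisfies the predicate.

T


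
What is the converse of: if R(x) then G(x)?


The converse of (P → Q) is (Q → P). It is not in general equivalent to the original.
Here P = 'R(x)' and Q = 'G(x)'.

If G(x), then R(x).


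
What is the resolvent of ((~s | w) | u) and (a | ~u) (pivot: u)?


The clauses contain complementary literals u and ~u.
Resolution eliminates this pair and disjoins the remaining literals (merging duplicates).

((~s | w) | a)


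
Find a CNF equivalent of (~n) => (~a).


Step 1: Rewrite (¬n) → (¬a) as ¬(¬n) ∨ (¬a).
Step 2: Eliminate any double negations (¬¬X = X).

n | (~a)


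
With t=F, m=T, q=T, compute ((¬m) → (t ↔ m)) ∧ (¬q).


Substitute t=F, m=T, q=T:
¬m = F
t ↔ m = F ↔ T = F
(¬m) → (t ↔ m) = F → F = T
¬q = F
((¬m) → (t ↔ m)) ∧ (¬q) = T ∧ F = F

F


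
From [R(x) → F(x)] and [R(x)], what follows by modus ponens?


Modus ponens: from (P → Q) and P, infer Q.
P = 'R(x)' is asserted, and P → Q holds, so Q follows.

F(x).


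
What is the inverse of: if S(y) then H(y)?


The inverse of (P → Q) is (¬P → ¬Q). It is equivalent to the converse, not to the original.
Here P = 'S(y)' and Q = 'H(y)'.

If not (S(y)), then not (H(y)).


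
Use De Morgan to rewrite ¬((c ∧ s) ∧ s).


De Morgan: the negation of a conjunction is the disjunction of the negations.
Distribute ¬ across ∧, flipping it to ∨, and negate each literal.

((¬c) ∨ (¬s)) ∨ (¬s)


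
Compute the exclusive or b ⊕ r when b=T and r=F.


Exclusive or is true when exactly one operand is true.
Substitute: b=T, r=F.
T ⊕ F evaluates to T.

T


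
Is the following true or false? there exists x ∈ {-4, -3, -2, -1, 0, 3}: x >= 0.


Evaluate the predicate on each element: -4:F, -3:F, -2:F, -1:F, 0:T, 3:T.
Witness x = 0 satisfies the predicate.

T


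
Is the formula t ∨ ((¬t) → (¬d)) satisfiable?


Search for a satisfying assignment over {d, t}.
Try d=F, t=F: the formula evaluates to T.
A satisfying assignment exists.

Satisfiable.


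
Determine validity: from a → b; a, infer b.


This matches the form of modus ponens: the conclusion follows in every model of the premises.

Valid.


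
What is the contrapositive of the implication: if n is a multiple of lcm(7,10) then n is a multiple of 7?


The contrapositive of (P → Q) is (¬Q → ¬P); it is logically equivalent to the original.
Here P = 'n is a multiple of lcm(7,10)' and Q = 'n is a multiple of 7'.

If not (n is a multiple of 7), then not (n is a multiple of lcm(7,10)).


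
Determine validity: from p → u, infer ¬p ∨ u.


This matches the form of material implication: the conclusion follows in every model of the premises.

Valid.


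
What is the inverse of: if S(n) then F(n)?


The inverse of (P → Q) is (¬P → ¬Q). It is equivalent to the converse, not to the original.
Here P = 'S(n)' and Q = 'F(n)'.

If not (S(n)), then not (F(n)).
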